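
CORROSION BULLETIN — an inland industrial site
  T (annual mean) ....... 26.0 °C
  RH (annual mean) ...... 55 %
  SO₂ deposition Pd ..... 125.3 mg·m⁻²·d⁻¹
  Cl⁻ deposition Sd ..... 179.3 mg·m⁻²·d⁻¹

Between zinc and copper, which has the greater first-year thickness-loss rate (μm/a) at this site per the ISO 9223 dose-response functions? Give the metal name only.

zinc: temperature factor f = -0.071·(16.0) = -1.1360
  sulphur-dioxide contribution → 0.4356 μm/a
  chloride contribution → 4.769 μm/a
  ⇒ r_corr(zinc) = 5.205 μm/a
copper: T>10 °C ⇒ hinge -0.080·(26.0−10) = -1.2800
  sulphur-dioxide contribution → 0.1328 μm/a
  chloride contribution → 1.077 μm/a
  total first-year rate 1.21 μm/a
Ordering by μm/a: zinc (5.2) > copper (1.21)

zinc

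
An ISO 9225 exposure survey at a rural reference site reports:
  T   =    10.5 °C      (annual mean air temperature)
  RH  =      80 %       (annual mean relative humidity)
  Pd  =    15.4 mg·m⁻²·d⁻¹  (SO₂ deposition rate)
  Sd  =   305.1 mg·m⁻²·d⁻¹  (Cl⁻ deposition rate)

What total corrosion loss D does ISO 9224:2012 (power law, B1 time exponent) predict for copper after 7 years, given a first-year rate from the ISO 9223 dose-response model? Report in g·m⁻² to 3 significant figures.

copper: f(T) = -0.080·(T−10) [T>10 °C] = -0.0400
  Pd branch = 0.0053·Pd^0.26·e^(0.059·RH+f) = 1.163 μm/a
  Sd branch = 0.01025·Sd^0.27·e^(0.036·RH+0.049·T) = 1.431 μm/a
  sum: 1.163 + 1.431 → r_corr = 2.594 μm/a
Long-term exponent b (ISO 9224 Table 2, B1) = 0.667
  D(7) = 2.594 × 7^0.667 = 2.594 × 3.662 = 9.499 μm
  Mass loss = 9.499 μm × 8.96 g/cm³ = 85.11 g·m⁻²

D(7) = 85.1 g·m⁻²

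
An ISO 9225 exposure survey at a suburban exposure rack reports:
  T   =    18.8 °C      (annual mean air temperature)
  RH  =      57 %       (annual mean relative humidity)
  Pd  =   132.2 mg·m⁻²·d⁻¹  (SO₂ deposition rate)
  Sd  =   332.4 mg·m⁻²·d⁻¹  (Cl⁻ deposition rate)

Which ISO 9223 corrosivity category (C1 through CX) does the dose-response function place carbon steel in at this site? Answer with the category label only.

carbon steel: temperature factor f = -0.054·(8.8) = -0.4752
  sulphur-dioxide contribution → 43.62 μm/a
  chloride contribution → 51.94 μm/a
  total first-year rate 95.57 μm/a
ISO 9223 Table 2 (carbon steel): 80 < 95.6 ≤ 200 μm/a ⇒ C5

C5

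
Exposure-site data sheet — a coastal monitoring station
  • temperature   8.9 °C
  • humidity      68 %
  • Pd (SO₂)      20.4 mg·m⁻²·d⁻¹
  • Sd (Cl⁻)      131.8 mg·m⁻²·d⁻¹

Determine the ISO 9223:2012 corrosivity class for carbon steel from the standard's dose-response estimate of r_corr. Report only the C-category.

carbon steel: temperature factor f = +0.150·(-1.1) = -0.1650
  Pd branch = 1.77·Pd^0.52·e^(0.02·RH+f) = 28.05 μm/a
  Sd branch = 0.102·Sd^0.62·e^(0.033·RH+0.04·T) = 28.32 μm/a
  sum: 28.05 + 28.32 → r_corr = 56.37 μm/a
ISO 9223 Table 2 (carbon steel): 50 < 56.4 ≤ 80 μm/a ⇒ C4

C4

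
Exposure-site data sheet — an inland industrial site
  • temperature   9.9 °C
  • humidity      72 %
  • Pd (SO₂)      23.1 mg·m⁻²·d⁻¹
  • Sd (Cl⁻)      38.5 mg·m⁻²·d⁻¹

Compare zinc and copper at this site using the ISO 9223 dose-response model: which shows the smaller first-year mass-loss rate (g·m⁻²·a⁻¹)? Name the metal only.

zinc: temperature factor f = +0.038·(-0.1) = -0.0038
  sulphur-dioxide contribution → 1.404 μm/a
  chloride contribution → 0.5786 μm/a
  total first-year rate 1.982 μm/a
  mass loss = 1.982 μm/a × 7.14 g/cm³ = 14.15 g·m⁻²·a⁻¹
copper: temperature factor f = +0.126·(-0.1) = -0.0126
  sulphur-dioxide contribution → 0.8284 μm/a
  chloride contribution → 0.5959 μm/a
  ⇒ r_corr(copper) = 1.424 μm/a
  mass loss = 1.424 μm/a × 8.96 g/cm³ = 12.76 g·m⁻²·a⁻¹
Ordering by g·m⁻²·a⁻¹: zinc (14.2) > copper (12.8)

copper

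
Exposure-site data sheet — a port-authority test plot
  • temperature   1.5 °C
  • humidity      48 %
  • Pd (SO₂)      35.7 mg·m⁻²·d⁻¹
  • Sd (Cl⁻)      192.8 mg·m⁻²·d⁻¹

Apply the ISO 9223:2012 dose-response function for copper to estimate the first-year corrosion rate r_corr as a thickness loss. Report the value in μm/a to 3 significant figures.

copper: f(T) = +0.126·(T−10) [T≤10 °C] = -1.0710
  Pd branch = 0.0053·Pd^0.26·e^(0.059·RH+f) = 0.07812 μm/a
  Cl⁻ term: 0.01025·192.8^0.27·exp(0.036·48+0.049·1.5) = 0.2571
  r_corr = 0.07812 + 0.2571 = 0.3352 μm/a

r_corr = 0.335 μm/a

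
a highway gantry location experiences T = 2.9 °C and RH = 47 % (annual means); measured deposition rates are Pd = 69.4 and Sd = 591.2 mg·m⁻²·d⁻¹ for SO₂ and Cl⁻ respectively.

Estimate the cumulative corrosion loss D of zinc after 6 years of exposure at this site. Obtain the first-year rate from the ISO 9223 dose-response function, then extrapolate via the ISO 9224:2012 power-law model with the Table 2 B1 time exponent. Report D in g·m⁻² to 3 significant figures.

D(6) = 54.9 g·m⁻²

zinc: temperature factor f = +0.038·(-7.1) = -0.2698
  sulphur-dioxide contribution → 0.5528 μm/a
  chloride contribution → 1.24 μm/a
  ⇒ r_corr(zinc) = 1.792 μm/a
Power-law: D(6) = r_corr · 6^0.813
  D(6) = 1.792 × 6^0.813 = 1.792 × 4.292 = 7.692 μm
  Mass loss = 7.692 μm × 7.14 g/cm³ = 54.92 g·m⁻²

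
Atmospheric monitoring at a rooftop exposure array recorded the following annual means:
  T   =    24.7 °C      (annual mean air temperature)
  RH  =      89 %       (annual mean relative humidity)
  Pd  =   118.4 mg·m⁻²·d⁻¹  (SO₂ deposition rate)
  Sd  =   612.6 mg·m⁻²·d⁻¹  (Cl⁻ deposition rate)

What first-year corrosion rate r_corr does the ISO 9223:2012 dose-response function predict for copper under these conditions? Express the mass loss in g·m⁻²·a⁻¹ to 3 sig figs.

r_corr = 52.6 g·m⁻²·a⁻¹

copper: T>10 °C ⇒ hinge -0.080·(24.7−10) = -1.1760
  SO₂ term: 0.0053·118.4^0.26·exp(0.059·89-1.1760) = 1.079
  Sd branch = 0.01025·Sd^0.27·e^(0.036·RH+0.049·T) = 4.79 μm/a
  r_corr = 1.079 + 4.79 = 5.87 μm/a
Convert to mass loss: 5.87 μm/a × 8.96 g/cm³ = 52.59 g·m⁻²·a⁻¹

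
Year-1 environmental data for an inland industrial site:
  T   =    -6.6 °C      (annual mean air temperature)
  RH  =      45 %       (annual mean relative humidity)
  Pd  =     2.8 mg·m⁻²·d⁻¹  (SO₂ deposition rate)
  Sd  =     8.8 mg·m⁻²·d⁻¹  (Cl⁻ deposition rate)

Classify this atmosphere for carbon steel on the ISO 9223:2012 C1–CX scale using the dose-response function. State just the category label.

C2

carbon steel: T≤10 °C ⇒ hinge +0.150·(-6.6−10) = -2.4900
  SO₂ term: 1.77·2.8^0.52·exp(0.02·45-2.4900) = 0.6165
  Cl⁻ term: 0.102·8.8^0.62·exp(0.033·45+0.04·-6.6) = 1.332
  r_corr = 0.6165 + 1.332 = 1.948 μm/a
Category bounds: 1.3…25 μm/a bracket r_corr ⇒ C2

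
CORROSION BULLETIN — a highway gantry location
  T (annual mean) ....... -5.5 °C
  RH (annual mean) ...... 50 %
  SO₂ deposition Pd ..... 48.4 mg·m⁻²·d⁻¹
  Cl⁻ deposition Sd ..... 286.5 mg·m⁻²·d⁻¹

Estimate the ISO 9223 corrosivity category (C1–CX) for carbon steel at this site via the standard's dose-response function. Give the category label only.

carbon steel: T≤10 °C ⇒ hinge +0.150·(-5.5−10) = -2.3250
  Pd branch = 1.77·Pd^0.52·e^(0.02·RH+f) = 3.537 μm/a
  Cl⁻ term: 0.102·286.5^0.62·exp(0.033·50+0.04·-5.5) = 14.23
  r_corr = 3.537 + 14.23 = 17.76 μm/a
ISO 9223 Table 2 (carbon steel): 1.3 < 17.8 ≤ 25 μm/a ⇒ C2

C2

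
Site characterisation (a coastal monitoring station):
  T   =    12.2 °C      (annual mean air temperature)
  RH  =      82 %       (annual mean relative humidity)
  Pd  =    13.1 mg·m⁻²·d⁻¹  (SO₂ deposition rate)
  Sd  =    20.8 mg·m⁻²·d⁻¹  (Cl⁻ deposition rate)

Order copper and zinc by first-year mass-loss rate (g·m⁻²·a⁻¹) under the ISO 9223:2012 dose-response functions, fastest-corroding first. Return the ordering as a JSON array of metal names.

copper: temperature factor f = -0.080·(2.2) = -0.1760
  sulphur-dioxide contribution → 1.095 μm/a
  chloride contribution → 0.8096 μm/a
  total first-year rate 1.905 μm/a
  mass loss = 1.905 μm/a × 8.96 g/cm³ = 17.07 g·m⁻²·a⁻¹
zinc: temperature factor f = -0.071·(2.2) = -0.1562
  sulphur-dioxide contribution → 1.488 μm/a
  chloride contribution → 0.5365 μm/a
  ⇒ r_corr(zinc) = 2.024 μm/a
  mass loss = 2.024 μm/a × 7.14 g/cm³ = 14.45 g·m⁻²·a⁻¹
Ordering by g·m⁻²·a⁻¹: copper (17.1) > zinc (14.5)

["copper", "zinc"]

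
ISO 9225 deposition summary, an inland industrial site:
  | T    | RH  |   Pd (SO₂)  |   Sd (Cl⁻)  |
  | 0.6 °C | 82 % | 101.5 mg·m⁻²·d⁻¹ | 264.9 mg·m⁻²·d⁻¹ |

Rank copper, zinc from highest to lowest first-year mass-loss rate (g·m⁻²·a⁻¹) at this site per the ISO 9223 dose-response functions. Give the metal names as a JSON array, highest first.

copper: f(T) = +0.126·(T−10) [T≤10 °C] = -1.1844
  Pd branch = 0.0053·Pd^0.26·e^(0.059·RH+f) = 0.6803 μm/a
  Sd branch = 0.01025·Sd^0.27·e^(0.036·RH+0.049·T) = 0.9115 μm/a
  r_corr = 0.6803 + 0.9115 = 1.592 μm/a
  mass loss = 1.592 μm/a × 8.96 g/cm³ = 14.26 g·m⁻²·a⁻¹
zinc: T≤10 °C ⇒ hinge +0.038·(0.6−10) = -0.3572
  Pd branch = 0.0129·Pd^0.44·e^(0.046·RH+f) = 2.995 μm/a
  Sd branch = 0.0175·Sd^0.57·e^(0.008·RH+0.085·T) = 0.8536 μm/a
  sum: 2.995 + 0.8536 → r_corr = 3.849 μm/a
  mass loss = 3.849 μm/a × 7.14 g/cm³ = 27.48 g·m⁻²·a⁻¹
Ordering by g·m⁻²·a⁻¹: zinc (27.5) > copper (14.3)

["zinc", "copper"]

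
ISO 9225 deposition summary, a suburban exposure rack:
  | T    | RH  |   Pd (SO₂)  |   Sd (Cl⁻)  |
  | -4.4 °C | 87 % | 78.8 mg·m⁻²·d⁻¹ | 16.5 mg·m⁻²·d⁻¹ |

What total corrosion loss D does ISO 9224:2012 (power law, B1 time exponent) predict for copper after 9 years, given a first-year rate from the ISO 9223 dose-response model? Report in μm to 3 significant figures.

D(9) = 3.72 μm

copper: T≤10 °C ⇒ hinge +0.126·(-4.4−10) = -1.8144
  SO₂ term: 0.0053·78.8^0.26·exp(0.059·87-1.8144) = 0.4556
  Sd branch = 0.01025·Sd^0.27·e^(0.036·RH+0.049·T) = 0.4037 μm/a
  sum: 0.4556 + 0.4037 → r_corr = 0.8593 μm/a
ISO 9224: D(t) = r_corr · t^b with b = 0.667 (copper, B1)
  D(9) = 0.8593 × 9^0.667 = 0.8593 × 4.33 = 3.721 μm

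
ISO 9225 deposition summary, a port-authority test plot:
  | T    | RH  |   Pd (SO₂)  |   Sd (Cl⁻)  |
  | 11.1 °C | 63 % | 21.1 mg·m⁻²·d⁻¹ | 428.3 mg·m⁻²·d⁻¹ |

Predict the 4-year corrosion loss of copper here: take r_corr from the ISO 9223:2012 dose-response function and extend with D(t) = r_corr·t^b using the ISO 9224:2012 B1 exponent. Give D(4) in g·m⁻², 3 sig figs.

copper: T>10 °C ⇒ hinge -0.080·(11.1−10) = -0.0880
  SO₂ term: 0.0053·21.1^0.26·exp(0.059·63-0.0880) = 0.4412
  Sd branch = 0.01025·Sd^0.27·e^(0.036·RH+0.049·T) = 0.876 μm/a
  sum: 0.4412 + 0.876 → r_corr = 1.317 μm/a
Power-law: D(4) = r_corr · 4^0.667
  D(4) = 1.317 × 4^0.667 = 1.317 × 2.521 = 3.321 μm
  Mass loss = 3.321 μm × 8.96 g/cm³ = 29.75 g·m⁻²

D(4) = 29.8 g·m⁻²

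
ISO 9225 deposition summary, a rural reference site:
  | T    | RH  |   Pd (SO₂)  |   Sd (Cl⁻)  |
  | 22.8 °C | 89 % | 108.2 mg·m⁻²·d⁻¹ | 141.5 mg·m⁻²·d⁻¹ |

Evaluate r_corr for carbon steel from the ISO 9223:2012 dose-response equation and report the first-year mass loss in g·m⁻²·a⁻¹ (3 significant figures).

r_corr = 1.28e+03 g·m⁻²·a⁻¹

carbon steel: T>10 °C ⇒ hinge -0.054·(22.8−10) = -0.6912
  sulphur-dioxide contribution → 60.07 μm/a
  chloride contribution → 103.2 μm/a
  total first-year rate 163.3 μm/a
Convert to mass loss: 163.3 μm/a × 7.85 g/cm³ = 1282 g·m⁻²·a⁻¹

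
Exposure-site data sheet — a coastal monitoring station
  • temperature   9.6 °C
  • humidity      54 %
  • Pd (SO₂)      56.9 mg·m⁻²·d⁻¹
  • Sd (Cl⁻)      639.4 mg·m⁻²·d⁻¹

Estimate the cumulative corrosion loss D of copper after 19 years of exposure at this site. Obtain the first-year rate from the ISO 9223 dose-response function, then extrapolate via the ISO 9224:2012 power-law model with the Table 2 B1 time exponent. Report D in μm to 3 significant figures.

D(19) = 7.16 μm

copper: temperature factor f = +0.126·(-0.4) = -0.0504
  sulphur-dioxide contribution → 0.3486 μm/a
  chloride contribution → 0.6559 μm/a
  total first-year rate 1.005 μm/a
Long-term exponent b (ISO 9224 Table 2, B1) = 0.667
  D(19) = 1.005 × 19^0.667 = 1.005 × 7.127 = 7.16 μm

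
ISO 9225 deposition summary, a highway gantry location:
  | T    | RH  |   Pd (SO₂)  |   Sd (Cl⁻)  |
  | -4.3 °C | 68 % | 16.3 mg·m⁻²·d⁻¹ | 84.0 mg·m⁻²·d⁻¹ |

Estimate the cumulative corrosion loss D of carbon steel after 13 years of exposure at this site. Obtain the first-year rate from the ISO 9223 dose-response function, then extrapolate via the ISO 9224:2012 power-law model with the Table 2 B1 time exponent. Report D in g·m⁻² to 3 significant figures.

carbon steel: f(T) = +0.150·(T−10) [T≤10 °C] = -2.1450
  Pd branch = 1.77·Pd^0.52·e^(0.02·RH+f) = 3.447 μm/a
  Sd branch = 0.102·Sd^0.62·e^(0.033·RH+0.04·T) = 12.63 μm/a
  r_corr = 3.447 + 12.63 = 16.08 μm/a
Long-term exponent b (ISO 9224 Table 2, B1) = 0.523
  D(13) = 16.08 × 13^0.523 = 16.08 × 3.825 = 61.5 μm
  Mass loss = 61.5 μm × 7.85 g/cm³ = 482.8 g·m⁻²

D(13) = 483 g·m⁻²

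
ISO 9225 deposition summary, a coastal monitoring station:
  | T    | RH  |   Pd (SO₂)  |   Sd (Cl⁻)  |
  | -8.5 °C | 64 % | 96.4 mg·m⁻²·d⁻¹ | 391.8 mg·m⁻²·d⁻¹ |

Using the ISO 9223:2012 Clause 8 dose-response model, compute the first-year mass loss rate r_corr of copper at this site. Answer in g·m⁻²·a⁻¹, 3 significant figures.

copper: f(T) = +0.126·(T−10) [T≤10 °C] = -2.3310
  sulphur-dioxide contribution → 0.07374 μm/a
  chloride contribution → 0.3393 μm/a
  ⇒ r_corr(copper) = 0.413 μm/a
Convert to mass loss: 0.413 μm/a × 8.96 g/cm³ = 3.701 g·m⁻²·a⁻¹

r_corr = 3.70 g·m⁻²·a⁻¹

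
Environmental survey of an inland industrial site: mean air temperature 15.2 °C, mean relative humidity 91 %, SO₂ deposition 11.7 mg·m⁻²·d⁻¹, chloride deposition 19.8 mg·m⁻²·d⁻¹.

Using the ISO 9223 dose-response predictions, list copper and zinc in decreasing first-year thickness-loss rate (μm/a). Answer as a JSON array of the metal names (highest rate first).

["copper", "zinc"]

copper: T>10 °C ⇒ hinge -0.080·(15.2−10) = -0.4160
  Pd branch = 0.0053·Pd^0.26·e^(0.059·RH+f) = 1.423 μm/a
  Sd branch = 0.01025·Sd^0.27·e^(0.036·RH+0.049·T) = 1.279 μm/a
  sum: 1.423 + 1.279 → r_corr = 2.702 μm/a
zinc: T>10 °C ⇒ hinge -0.071·(15.2−10) = -0.3692
  Pd branch = 0.0129·Pd^0.44·e^(0.046·RH+f) = 1.731 μm/a
  Cl⁻ term: 0.0175·19.8^0.57·exp(0.008·91+0.085·15.2) = 0.7235
  sum: 1.731 + 0.7235 → r_corr = 2.454 μm/a
Ordering by μm/a: copper (2.7) > zinc (2.45)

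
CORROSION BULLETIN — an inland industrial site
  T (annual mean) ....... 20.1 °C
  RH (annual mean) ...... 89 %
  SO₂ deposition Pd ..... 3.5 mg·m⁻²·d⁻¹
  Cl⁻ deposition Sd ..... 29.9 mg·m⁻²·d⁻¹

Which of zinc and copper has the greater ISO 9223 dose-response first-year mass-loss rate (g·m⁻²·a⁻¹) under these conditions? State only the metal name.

copper

zinc: f(T) = -0.071·(T−10) [T>10 °C] = -0.7171
  Pd branch = 0.0129·Pd^0.44·e^(0.046·RH+f) = 0.6555 μm/a
  Cl⁻ term: 0.0175·29.9^0.57·exp(0.008·89+0.085·20.1) = 1.366
  r_corr = 0.6555 + 1.366 = 2.021 μm/a
  mass loss = 2.021 μm/a × 7.14 g/cm³ = 14.43 g·m⁻²·a⁻¹
copper: temperature factor f = -0.080·(10.1) = -0.8080
  Pd branch = 0.0053·Pd^0.26·e^(0.059·RH+f) = 0.6242 μm/a
  Cl⁻ term: 0.01025·29.9^0.27·exp(0.036·89+0.049·20.1) = 1.692
  sum: 0.6242 + 1.692 → r_corr = 2.316 μm/a
  mass loss = 2.316 μm/a × 8.96 g/cm³ = 20.75 g·m⁻²·a⁻¹
Ordering by g·m⁻²·a⁻¹: copper (20.8) > zinc (14.4)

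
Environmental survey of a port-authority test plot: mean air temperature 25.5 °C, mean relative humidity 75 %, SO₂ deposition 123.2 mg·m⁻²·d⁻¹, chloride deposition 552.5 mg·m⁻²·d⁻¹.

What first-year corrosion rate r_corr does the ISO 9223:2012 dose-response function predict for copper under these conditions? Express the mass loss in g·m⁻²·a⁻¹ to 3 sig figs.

copper: f(T) = -0.080·(T−10) [T>10 °C] = -1.2400
  sulphur-dioxide contribution → 0.4478 μm/a
  chloride contribution → 2.927 μm/a
  total first-year rate 3.375 μm/a
Convert to mass loss: 3.375 μm/a × 8.96 g/cm³ = 30.24 g·m⁻²·a⁻¹

r_corr = 30.2 g·m⁻²·a⁻¹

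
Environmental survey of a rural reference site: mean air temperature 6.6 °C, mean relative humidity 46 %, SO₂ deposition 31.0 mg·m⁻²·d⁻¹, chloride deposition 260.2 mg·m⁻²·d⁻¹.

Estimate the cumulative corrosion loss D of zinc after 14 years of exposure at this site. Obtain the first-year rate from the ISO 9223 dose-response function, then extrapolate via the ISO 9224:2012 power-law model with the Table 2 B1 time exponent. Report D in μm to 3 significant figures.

zinc: f(T) = +0.038·(T−10) [T≤10 °C] = -0.1292
  SO₂ term: 0.0129·31.0^0.44·exp(0.046·46-0.1292) = 0.4262
  Cl⁻ term: 0.0175·260.2^0.57·exp(0.008·46+0.085·6.6) = 1.055
  r_corr = 0.4262 + 1.055 = 1.481 μm/a
ISO 9224: D(t) = r_corr · t^b with b = 0.813 (zinc, B1)
  D(14) = 1.481 × 14^0.813 = 1.481 × 8.547 = 12.66 μm

D(14) = 12.7 μm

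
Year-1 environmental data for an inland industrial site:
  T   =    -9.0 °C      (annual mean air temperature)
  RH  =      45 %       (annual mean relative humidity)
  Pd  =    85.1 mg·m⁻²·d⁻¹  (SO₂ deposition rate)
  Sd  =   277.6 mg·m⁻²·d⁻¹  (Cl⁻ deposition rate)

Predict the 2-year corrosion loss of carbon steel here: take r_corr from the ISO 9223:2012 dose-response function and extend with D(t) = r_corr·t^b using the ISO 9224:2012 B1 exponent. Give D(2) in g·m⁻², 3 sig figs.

carbon steel: f(T) = +0.150·(T−10) [T≤10 °C] = -2.8500
  sulphur-dioxide contribution → 2.539 μm/a
  chloride contribution → 10.28 μm/a
  ⇒ r_corr(carbon steel) = 12.82 μm/a
Power-law: D(2) = r_corr · 2^0.523
  D(2) = 12.82 × 2^0.523 = 12.82 × 1.437 = 18.42 μm
  Mass loss = 18.42 μm × 7.85 g/cm³ = 144.6 g·m⁻²

D(2) = 145 g·m⁻²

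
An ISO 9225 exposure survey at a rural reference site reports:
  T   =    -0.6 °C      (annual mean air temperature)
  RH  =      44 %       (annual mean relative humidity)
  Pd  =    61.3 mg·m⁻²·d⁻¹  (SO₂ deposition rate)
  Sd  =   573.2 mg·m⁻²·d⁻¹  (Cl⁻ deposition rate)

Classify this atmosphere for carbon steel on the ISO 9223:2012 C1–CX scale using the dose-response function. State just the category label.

carbon steel: temperature factor f = +0.150·(-10.6) = -1.5900
  Pd branch = 1.77·Pd^0.52·e^(0.02·RH+f) = 7.398 μm/a
  Sd branch = 0.102·Sd^0.62·e^(0.033·RH+0.04·T) = 21.82 μm/a
  sum: 7.398 + 21.82 → r_corr = 29.22 μm/a
Category bounds: 25…50 μm/a bracket r_corr ⇒ C3

C3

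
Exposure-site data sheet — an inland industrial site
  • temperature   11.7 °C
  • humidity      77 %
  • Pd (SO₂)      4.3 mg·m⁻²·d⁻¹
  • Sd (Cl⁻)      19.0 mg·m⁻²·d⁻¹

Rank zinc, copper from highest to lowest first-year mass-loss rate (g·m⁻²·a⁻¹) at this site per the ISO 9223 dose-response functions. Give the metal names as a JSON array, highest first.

zinc: temperature factor f = -0.071·(1.7) = -0.1207
  Pd branch = 0.0129·Pd^0.44·e^(0.046·RH+f) = 0.7502 μm/a
  Sd branch = 0.0175·Sd^0.57·e^(0.008·RH+0.085·T) = 0.4692 μm/a
  sum: 0.7502 + 0.4692 → r_corr = 1.219 μm/a
  mass loss = 1.219 μm/a × 7.14 g/cm³ = 8.706 g·m⁻²·a⁻¹
copper: f(T) = -0.080·(T−10) [T>10 °C] = -0.1360
  SO₂ term: 0.0053·4.3^0.26·exp(0.059·77-0.1360) = 0.6352
  Cl⁻ term: 0.01025·19.0^0.27·exp(0.036·77+0.049·11.7) = 0.6439
  r_corr = 0.6352 + 0.6439 = 1.279 μm/a
  mass loss = 1.279 μm/a × 8.96 g/cm³ = 11.46 g·m⁻²·a⁻¹
Ordering by g·m⁻²·a⁻¹: copper (11.5) > zinc (8.71)

["copper", "zinc"]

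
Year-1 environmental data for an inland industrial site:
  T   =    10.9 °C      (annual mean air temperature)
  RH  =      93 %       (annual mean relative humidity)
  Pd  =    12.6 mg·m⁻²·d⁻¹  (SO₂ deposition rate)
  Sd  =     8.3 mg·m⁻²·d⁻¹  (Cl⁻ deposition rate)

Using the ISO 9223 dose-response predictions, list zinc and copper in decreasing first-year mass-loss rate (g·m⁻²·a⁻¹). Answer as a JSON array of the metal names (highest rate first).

["copper", "zinc"]

zinc: f(T) = -0.071·(T−10) [T>10 °C] = -0.0639
  SO₂ term: 0.0129·12.6^0.44·exp(0.046·93-0.0639) = 2.66
  Cl⁻ term: 0.0175·8.3^0.57·exp(0.008·93+0.085·10.9) = 0.3107
  r_corr = 2.66 + 0.3107 = 2.971 μm/a
  mass loss = 2.971 μm/a × 7.14 g/cm³ = 21.21 g·m⁻²·a⁻¹
copper: T>10 °C ⇒ hinge -0.080·(10.9−10) = -0.0720
  Pd branch = 0.0053·Pd^0.26·e^(0.059·RH+f) = 2.302 μm/a
  Cl⁻ term: 0.01025·8.3^0.27·exp(0.036·93+0.049·10.9) = 0.8807
  sum: 2.302 + 0.8807 → r_corr = 3.183 μm/a
  mass loss = 3.183 μm/a × 8.96 g/cm³ = 28.52 g·m⁻²·a⁻¹
Ordering by g·m⁻²·a⁻¹: copper (28.5) > zinc (21.2)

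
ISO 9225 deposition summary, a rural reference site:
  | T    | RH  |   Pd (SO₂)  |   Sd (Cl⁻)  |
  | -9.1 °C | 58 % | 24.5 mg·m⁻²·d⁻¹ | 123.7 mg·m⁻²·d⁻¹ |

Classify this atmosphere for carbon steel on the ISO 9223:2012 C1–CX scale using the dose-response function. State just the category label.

carbon steel: f(T) = +0.150·(T−10) [T≤10 °C] = -2.8650
  sulphur-dioxide contribution → 1.698 μm/a
  chloride contribution → 9.529 μm/a
  total first-year rate 11.23 μm/a
11.2 μm/a falls in (1.3, 25] for carbon steel → category C2

C2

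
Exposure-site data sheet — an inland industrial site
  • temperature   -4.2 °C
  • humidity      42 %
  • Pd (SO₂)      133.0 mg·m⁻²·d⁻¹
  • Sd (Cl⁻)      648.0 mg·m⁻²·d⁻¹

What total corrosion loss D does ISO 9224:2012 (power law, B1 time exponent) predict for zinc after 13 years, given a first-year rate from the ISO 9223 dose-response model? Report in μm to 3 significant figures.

D(13) = 9.12 μm

zinc: temperature factor f = +0.038·(-14.2) = -0.5396
  sulphur-dioxide contribution → 0.4465 μm/a
  chloride contribution → 0.6863 μm/a
  total first-year rate 1.133 μm/a
Power-law: D(13) = r_corr · 13^0.813
  D(13) = 1.133 × 13^0.813 = 1.133 × 8.047 = 9.115 μm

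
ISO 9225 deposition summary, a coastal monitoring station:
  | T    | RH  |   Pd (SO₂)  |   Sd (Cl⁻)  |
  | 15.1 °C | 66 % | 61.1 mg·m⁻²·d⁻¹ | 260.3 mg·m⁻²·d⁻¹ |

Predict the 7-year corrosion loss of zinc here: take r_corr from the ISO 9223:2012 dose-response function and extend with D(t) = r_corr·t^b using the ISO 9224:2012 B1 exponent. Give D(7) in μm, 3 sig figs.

zinc: T>10 °C ⇒ hinge -0.071·(15.1−10) = -0.3621
  Pd branch = 0.0129·Pd^0.44·e^(0.046·RH+f) = 1.142 μm/a
  Cl⁻ term: 0.0175·260.3^0.57·exp(0.008·66+0.085·15.1) = 2.55
  sum: 1.142 + 2.55 → r_corr = 3.692 μm/a
Power-law: D(7) = r_corr · 7^0.813
  D(7) = 3.692 × 7^0.813 = 3.692 × 4.865 = 17.96 μm

D(7) = 18.0 μm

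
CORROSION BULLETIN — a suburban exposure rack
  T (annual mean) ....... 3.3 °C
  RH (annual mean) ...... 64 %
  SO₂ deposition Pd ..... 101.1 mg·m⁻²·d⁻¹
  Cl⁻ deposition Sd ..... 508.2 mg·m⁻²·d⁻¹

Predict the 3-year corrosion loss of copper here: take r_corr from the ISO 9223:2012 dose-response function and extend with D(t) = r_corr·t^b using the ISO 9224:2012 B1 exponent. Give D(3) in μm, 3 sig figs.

D(3) = 2.04 μm

copper: temperature factor f = +0.126·(-6.7) = -0.8442
  sulphur-dioxide contribution → 0.3302 μm/a
  chloride contribution → 0.6489 μm/a
  ⇒ r_corr(copper) = 0.9791 μm/a
Long-term exponent b (ISO 9224 Table 2, B1) = 0.667
  D(3) = 0.9791 × 3^0.667 = 0.9791 × 2.081 = 2.037 μm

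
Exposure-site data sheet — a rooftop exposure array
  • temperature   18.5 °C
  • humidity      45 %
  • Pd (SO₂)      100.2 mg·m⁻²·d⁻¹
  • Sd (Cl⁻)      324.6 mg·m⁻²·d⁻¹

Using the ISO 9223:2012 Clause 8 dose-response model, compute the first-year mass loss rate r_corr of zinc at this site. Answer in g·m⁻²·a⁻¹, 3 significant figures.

r_corr = 26.3 g·m⁻²·a⁻¹

zinc: f(T) = -0.071·(T−10) [T>10 °C] = -0.6035
  sulphur-dioxide contribution → 0.4245 μm/a
  chloride contribution → 3.264 μm/a
  total first-year rate 3.689 μm/a
Convert to mass loss: 3.689 μm/a × 7.14 g/cm³ = 26.34 g·m⁻²·a⁻¹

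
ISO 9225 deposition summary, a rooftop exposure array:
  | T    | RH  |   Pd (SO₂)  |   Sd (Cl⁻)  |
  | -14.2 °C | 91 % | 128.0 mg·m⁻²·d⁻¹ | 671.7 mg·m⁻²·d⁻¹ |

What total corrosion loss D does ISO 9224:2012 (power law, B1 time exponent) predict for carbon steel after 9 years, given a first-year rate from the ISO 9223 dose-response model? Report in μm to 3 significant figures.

carbon steel: temperature factor f = +0.150·(-24.2) = -3.6300
  sulphur-dioxide contribution → 3.611 μm/a
  chloride contribution → 65.91 μm/a
  total first-year rate 69.52 μm/a
Long-term exponent b (ISO 9224 Table 2, B1) = 0.523
  D(9) = 69.52 × 9^0.523 = 69.52 × 3.156 = 219.4 μm

D(9) = 219 μm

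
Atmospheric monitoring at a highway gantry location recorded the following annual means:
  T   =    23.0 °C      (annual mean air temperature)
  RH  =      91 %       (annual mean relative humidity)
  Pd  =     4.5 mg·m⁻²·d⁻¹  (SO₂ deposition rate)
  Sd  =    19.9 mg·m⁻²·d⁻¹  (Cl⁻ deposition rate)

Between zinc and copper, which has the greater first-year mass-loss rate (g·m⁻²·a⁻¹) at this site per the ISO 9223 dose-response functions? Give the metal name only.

copper

zinc: temperature factor f = -0.071·(13.0) = -0.9230
  sulphur-dioxide contribution → 0.6533 μm/a
  chloride contribution → 1.408 μm/a
  ⇒ r_corr(zinc) = 2.061 μm/a
  mass loss = 2.061 μm/a × 7.14 g/cm³ = 14.72 g·m⁻²·a⁻¹
copper: T>10 °C ⇒ hinge -0.080·(23.0−10) = -1.0400
  sulphur-dioxide contribution → 0.5945 μm/a
  chloride contribution → 1.878 μm/a
  total first-year rate 2.472 μm/a
  mass loss = 2.472 μm/a × 8.96 g/cm³ = 22.15 g·m⁻²·a⁻¹
Ordering by g·m⁻²·a⁻¹: copper (22.2) > zinc (14.7)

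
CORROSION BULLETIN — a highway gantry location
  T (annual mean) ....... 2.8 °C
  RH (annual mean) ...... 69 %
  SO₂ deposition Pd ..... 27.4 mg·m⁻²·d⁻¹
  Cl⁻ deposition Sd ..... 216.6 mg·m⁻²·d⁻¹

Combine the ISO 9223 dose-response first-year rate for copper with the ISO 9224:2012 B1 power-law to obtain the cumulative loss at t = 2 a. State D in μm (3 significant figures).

copper: T≤10 °C ⇒ hinge +0.126·(2.8−10) = -0.9072
  SO₂ term: 0.0053·27.4^0.26·exp(0.059·69-0.9072) = 0.2966
  Sd branch = 0.01025·Sd^0.27·e^(0.036·RH+0.049·T) = 0.6022 μm/a
  r_corr = 0.2966 + 0.6022 = 0.8987 μm/a
Long-term exponent b (ISO 9224 Table 2, B1) = 0.667
  D(2) = 0.8987 × 2^0.667 = 0.8987 × 1.588 = 1.427 μm

D(2) = 1.43 μm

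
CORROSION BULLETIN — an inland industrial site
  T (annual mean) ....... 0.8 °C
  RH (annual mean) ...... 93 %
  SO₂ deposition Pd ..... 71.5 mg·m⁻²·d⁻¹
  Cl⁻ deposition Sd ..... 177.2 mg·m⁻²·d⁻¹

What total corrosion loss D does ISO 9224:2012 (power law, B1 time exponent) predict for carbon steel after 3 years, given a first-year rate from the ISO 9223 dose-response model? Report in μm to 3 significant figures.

carbon steel: temperature factor f = +0.150·(-9.2) = -1.3800
  sulphur-dioxide contribution → 26.34 μm/a
  chloride contribution → 56.16 μm/a
  total first-year rate 82.5 μm/a
ISO 9224: D(t) = r_corr · t^b with b = 0.523 (carbon steel, B1)
  D(3) = 82.5 × 3^0.523 = 82.5 × 1.776 = 146.5 μm

D(3) = 147 μm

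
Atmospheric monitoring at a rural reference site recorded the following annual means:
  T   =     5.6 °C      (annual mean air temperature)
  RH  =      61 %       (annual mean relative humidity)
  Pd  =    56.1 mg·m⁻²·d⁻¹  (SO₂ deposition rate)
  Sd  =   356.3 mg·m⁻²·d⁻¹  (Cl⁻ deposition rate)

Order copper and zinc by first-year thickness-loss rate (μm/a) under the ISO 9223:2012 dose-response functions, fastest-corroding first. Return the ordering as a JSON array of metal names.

copper: f(T) = +0.126·(T−10) [T≤10 °C] = -0.5544
  sulphur-dioxide contribution → 0.3171 μm/a
  chloride contribution → 0.5924 μm/a
  total first-year rate 0.9095 μm/a
zinc: temperature factor f = +0.038·(-4.4) = -0.1672
  sulphur-dioxide contribution → 1.062 μm/a
  chloride contribution → 1.307 μm/a
  total first-year rate 2.369 μm/a
Ordering by μm/a: zinc (2.37) > copper (0.91)

["zinc", "copper"]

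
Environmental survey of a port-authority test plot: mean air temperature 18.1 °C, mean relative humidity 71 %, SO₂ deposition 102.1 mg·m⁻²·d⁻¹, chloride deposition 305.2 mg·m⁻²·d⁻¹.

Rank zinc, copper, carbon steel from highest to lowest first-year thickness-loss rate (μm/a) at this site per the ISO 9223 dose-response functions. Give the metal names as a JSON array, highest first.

zinc: temperature factor f = -0.071·(8.1) = -0.5751
  SO₂ term: 0.0129·102.1^0.44·exp(0.046·71-0.5751) = 1.456
  Sd branch = 0.0175·Sd^0.57·e^(0.008·RH+0.085·T) = 3.751 μm/a
  r_corr = 1.456 + 3.751 = 5.207 μm/a
copper: f(T) = -0.080·(T−10) [T>10 °C] = -0.6480
  Pd branch = 0.0053·Pd^0.26·e^(0.059·RH+f) = 0.6088 μm/a
  Cl⁻ term: 0.01025·305.2^0.27·exp(0.036·71+0.049·18.1) = 1.502
  r_corr = 0.6088 + 1.502 = 2.111 μm/a
carbon steel: T>10 °C ⇒ hinge -0.054·(18.1−10) = -0.4374
  SO₂ term: 1.77·102.1^0.52·exp(0.02·71-0.4374) = 52.41
  Cl⁻ term: 0.102·305.2^0.62·exp(0.033·71+0.04·18.1) = 76.04
  r_corr = 52.41 + 76.04 = 128.4 μm/a
Ordering by μm/a: carbon steel (128) > zinc (5.21) > copper (2.11)

["carbon steel", "zinc", "copper"]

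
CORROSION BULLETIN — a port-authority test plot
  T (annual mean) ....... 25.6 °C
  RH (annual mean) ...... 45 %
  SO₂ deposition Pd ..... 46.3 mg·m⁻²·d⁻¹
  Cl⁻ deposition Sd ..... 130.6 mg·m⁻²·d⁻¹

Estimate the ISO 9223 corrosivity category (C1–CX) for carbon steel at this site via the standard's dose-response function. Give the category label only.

C3

carbon steel: temperature factor f = -0.054·(15.6) = -0.8424
  SO₂ term: 1.77·46.3^0.52·exp(0.02·45-0.8424) = 13.77
  Sd branch = 0.102·Sd^0.62·e^(0.033·RH+0.04·T) = 25.71 μm/a
  sum: 13.77 + 25.71 → r_corr = 39.49 μm/a
Category bounds: 25…50 μm/a bracket r_corr ⇒ C3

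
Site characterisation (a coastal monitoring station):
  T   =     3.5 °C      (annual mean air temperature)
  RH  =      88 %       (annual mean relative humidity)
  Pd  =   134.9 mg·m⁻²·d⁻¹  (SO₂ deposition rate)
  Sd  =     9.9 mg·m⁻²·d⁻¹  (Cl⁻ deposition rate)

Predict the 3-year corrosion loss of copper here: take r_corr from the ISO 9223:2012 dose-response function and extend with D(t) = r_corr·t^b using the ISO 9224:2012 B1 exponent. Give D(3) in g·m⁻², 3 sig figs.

D(3) = 38.1 g·m⁻²

copper: temperature factor f = +0.126·(-6.5) = -0.8190
  Pd branch = 0.0053·Pd^0.26·e^(0.059·RH+f) = 1.504 μm/a
  Cl⁻ term: 0.01025·9.9^0.27·exp(0.036·88+0.049·3.5) = 0.5369
  r_corr = 1.504 + 0.5369 = 2.041 μm/a
ISO 9224: D(t) = r_corr · t^b with b = 0.667 (copper, B1)
  D(3) = 2.041 × 3^0.667 = 2.041 × 2.081 = 4.247 μm
  Mass loss = 4.247 μm × 8.96 g/cm³ = 38.05 g·m⁻²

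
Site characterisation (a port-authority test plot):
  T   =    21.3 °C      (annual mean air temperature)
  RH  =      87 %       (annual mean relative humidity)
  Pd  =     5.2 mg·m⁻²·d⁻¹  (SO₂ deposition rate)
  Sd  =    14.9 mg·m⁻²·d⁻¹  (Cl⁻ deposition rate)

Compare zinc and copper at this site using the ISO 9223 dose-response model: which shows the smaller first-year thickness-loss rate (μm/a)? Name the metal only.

zinc

zinc: T>10 °C ⇒ hinge -0.071·(21.3−10) = -0.8023
  Pd branch = 0.0129·Pd^0.44·e^(0.046·RH+f) = 0.6535 μm/a
  Sd branch = 0.0175·Sd^0.57·e^(0.008·RH+0.085·T) = 1.001 μm/a
  r_corr = 0.6535 + 1.001 = 1.654 μm/a
copper: f(T) = -0.080·(T−10) [T>10 °C] = -0.9040
  Pd branch = 0.0053·Pd^0.26·e^(0.059·RH+f) = 0.5586 μm/a
  Sd branch = 0.01025·Sd^0.27·e^(0.036·RH+0.049·T) = 1.383 μm/a
  sum: 0.5586 + 1.383 → r_corr = 1.942 μm/a
Ordering by μm/a: copper (1.94) > zinc (1.65)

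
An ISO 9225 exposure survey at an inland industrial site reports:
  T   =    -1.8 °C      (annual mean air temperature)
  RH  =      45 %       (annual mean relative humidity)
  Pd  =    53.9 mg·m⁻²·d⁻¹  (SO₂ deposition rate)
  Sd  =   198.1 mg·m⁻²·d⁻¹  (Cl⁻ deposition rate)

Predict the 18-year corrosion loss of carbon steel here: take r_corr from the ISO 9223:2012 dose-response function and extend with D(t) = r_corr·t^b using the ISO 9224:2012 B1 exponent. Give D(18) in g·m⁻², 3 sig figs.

carbon steel: temperature factor f = +0.150·(-11.8) = -1.7700
  Pd branch = 1.77·Pd^0.52·e^(0.02·RH+f) = 5.896 μm/a
  Cl⁻ term: 0.102·198.1^0.62·exp(0.033·45+0.04·-1.8) = 11.13
  r_corr = 5.896 + 11.13 = 17.02 μm/a
ISO 9224: D(t) = r_corr · t^b with b = 0.523 (carbon steel, B1)
  D(18) = 17.02 × 18^0.523 = 17.02 × 4.534 = 77.18 μm
  Mass loss = 77.18 μm × 7.85 g/cm³ = 605.9 g·m⁻²

D(18) = 606 g·m⁻²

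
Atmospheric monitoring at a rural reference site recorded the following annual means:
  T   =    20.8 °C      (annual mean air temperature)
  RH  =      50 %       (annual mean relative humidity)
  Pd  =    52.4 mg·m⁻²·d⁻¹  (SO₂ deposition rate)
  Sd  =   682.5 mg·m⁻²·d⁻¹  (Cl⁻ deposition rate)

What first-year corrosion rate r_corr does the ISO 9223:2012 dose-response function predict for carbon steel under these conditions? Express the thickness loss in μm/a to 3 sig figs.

r_corr = 90.8 μm/a

carbon steel: T>10 °C ⇒ hinge -0.054·(20.8−10) = -0.5832
  sulphur-dioxide contribution → 21.04 μm/a
  chloride contribution → 69.77 μm/a
  ⇒ r_corr(carbon steel) = 90.81 μm/a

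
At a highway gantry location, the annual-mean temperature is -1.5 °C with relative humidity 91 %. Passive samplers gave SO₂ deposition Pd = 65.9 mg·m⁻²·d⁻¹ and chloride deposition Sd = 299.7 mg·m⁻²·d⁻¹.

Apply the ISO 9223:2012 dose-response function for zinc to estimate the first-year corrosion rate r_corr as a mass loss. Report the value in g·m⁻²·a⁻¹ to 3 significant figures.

zinc: temperature factor f = +0.038·(-11.5) = -0.4370
  sulphur-dioxide contribution → 3.46 μm/a
  chloride contribution → 0.8233 μm/a
  total first-year rate 4.283 μm/a
Convert to mass loss: 4.283 μm/a × 7.14 g/cm³ = 30.58 g·m⁻²·a⁻¹

r_corr = 30.6 g·m⁻²·a⁻¹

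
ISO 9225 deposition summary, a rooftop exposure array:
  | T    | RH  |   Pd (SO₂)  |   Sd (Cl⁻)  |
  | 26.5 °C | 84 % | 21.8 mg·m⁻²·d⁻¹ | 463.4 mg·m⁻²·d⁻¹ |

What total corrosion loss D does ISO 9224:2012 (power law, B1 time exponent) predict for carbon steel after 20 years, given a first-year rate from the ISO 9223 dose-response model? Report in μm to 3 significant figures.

D(20) = 1.11e+03 μm

carbon steel: f(T) = -0.054·(T−10) [T>10 °C] = -0.8910
  Pd branch = 1.77·Pd^0.52·e^(0.02·RH+f) = 19.35 μm/a
  Cl⁻ term: 0.102·463.4^0.62·exp(0.033·84+0.04·26.5) = 211.7
  sum: 19.35 + 211.7 → r_corr = 231 μm/a
Long-term exponent b (ISO 9224 Table 2, B1) = 0.523
  D(20) = 231 × 20^0.523 = 231 × 4.791 = 1107 μm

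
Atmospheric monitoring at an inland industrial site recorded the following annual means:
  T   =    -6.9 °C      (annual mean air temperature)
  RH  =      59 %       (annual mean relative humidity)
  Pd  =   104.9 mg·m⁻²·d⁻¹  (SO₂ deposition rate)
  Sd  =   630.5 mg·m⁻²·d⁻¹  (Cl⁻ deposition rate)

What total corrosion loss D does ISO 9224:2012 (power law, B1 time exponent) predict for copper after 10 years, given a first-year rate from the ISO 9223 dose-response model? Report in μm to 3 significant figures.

copper: temperature factor f = +0.126·(-16.9) = -2.1294
  sulphur-dioxide contribution → 0.06865 μm/a
  chloride contribution → 0.3485 μm/a
  ⇒ r_corr(copper) = 0.4172 μm/a
Power-law: D(10) = r_corr · 10^0.667
  D(10) = 0.4172 × 10^0.667 = 0.4172 × 4.645 = 1.938 μm

D(10) = 1.94 μm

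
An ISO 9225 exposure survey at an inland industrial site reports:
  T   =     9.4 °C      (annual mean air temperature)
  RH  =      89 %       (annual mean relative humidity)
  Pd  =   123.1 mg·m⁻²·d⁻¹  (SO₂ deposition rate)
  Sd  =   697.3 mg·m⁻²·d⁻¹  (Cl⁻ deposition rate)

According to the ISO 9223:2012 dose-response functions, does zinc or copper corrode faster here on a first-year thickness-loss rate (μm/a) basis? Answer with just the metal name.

zinc

zinc: f(T) = +0.038·(T−10) [T≤10 °C] = -0.0228
  SO₂ term: 0.0129·123.1^0.44·exp(0.046·89-0.0228) = 6.286
  Cl⁻ term: 0.0175·697.3^0.57·exp(0.008·89+0.085·9.4) = 3.311
  r_corr = 6.286 + 3.311 = 9.598 μm/a
copper: T≤10 °C ⇒ hinge +0.126·(9.4−10) = -0.0756
  SO₂ term: 0.0053·123.1^0.26·exp(0.059·89-0.0756) = 3.276
  Cl⁻ term: 0.01025·697.3^0.27·exp(0.036·89+0.049·9.4) = 2.344
  sum: 3.276 + 2.344 → r_corr = 5.62 μm/a
Ordering by μm/a: zinc (9.6) > copper (5.62)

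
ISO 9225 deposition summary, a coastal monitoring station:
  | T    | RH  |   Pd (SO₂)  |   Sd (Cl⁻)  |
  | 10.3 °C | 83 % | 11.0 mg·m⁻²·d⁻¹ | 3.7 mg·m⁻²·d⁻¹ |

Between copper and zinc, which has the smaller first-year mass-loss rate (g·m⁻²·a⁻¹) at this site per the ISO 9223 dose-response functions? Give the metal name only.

zinc

copper: f(T) = -0.080·(T−10) [T>10 °C] = -0.0240
  SO₂ term: 0.0053·11.0^0.26·exp(0.059·83-0.0240) = 1.292
  Sd branch = 0.01025·Sd^0.27·e^(0.036·RH+0.049·T) = 0.4797 μm/a
  r_corr = 1.292 + 0.4797 = 1.772 μm/a
  mass loss = 1.772 μm/a × 8.96 g/cm³ = 15.88 g·m⁻²·a⁻¹
zinc: temperature factor f = -0.071·(0.3) = -0.0213
  Pd branch = 0.0129·Pd^0.44·e^(0.046·RH+f) = 1.651 μm/a
  Sd branch = 0.0175·Sd^0.57·e^(0.008·RH+0.085·T) = 0.172 μm/a
  r_corr = 1.651 + 0.172 = 1.823 μm/a
  mass loss = 1.823 μm/a × 7.14 g/cm³ = 13.01 g·m⁻²·a⁻¹
Ordering by g·m⁻²·a⁻¹: copper (15.9) > zinc (13)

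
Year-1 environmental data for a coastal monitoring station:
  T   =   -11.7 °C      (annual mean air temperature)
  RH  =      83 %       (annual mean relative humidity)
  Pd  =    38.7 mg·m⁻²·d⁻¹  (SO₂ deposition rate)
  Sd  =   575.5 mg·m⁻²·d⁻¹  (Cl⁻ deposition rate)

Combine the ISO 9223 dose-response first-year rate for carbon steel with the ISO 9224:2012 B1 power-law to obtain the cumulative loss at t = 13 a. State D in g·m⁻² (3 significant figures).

carbon steel: T≤10 °C ⇒ hinge +0.150·(-11.7−10) = -3.2550
  sulphur-dioxide contribution → 2.404 μm/a
  chloride contribution → 50.83 μm/a
  total first-year rate 53.23 μm/a
ISO 9224: D(t) = r_corr · t^b with b = 0.523 (carbon steel, B1)
  D(13) = 53.23 × 13^0.523 = 53.23 × 3.825 = 203.6 μm
  Mass loss = 203.6 μm × 7.85 g/cm³ = 1598 g·m⁻²

D(13) = 1.60e+03 g·m⁻²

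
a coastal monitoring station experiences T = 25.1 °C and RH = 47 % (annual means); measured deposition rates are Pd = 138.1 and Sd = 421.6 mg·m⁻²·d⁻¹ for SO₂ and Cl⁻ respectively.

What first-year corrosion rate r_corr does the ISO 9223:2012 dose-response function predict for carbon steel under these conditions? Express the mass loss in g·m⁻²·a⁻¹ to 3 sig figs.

carbon steel: f(T) = -0.054·(T−10) [T>10 °C] = -0.8154
  sulphur-dioxide contribution → 26 μm/a
  chloride contribution → 55.68 μm/a
  total first-year rate 81.68 μm/a
Convert to mass loss: 81.68 μm/a × 7.85 g/cm³ = 641.2 g·m⁻²·a⁻¹

r_corr = 641 g·m⁻²·a⁻¹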